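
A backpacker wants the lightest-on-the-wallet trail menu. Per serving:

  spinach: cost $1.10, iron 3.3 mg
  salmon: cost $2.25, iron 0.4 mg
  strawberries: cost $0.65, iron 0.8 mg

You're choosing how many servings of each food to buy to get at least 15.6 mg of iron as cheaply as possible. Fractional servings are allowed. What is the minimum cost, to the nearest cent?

$5.20

Cost per mg of iron: spinach $0.3333, strawberries $0.8125, salmon $5.6250.
With no serving limits, use only spinach: 15.6 mg / 3.3 mg = 4.727 servings × $1.10 = $5.20.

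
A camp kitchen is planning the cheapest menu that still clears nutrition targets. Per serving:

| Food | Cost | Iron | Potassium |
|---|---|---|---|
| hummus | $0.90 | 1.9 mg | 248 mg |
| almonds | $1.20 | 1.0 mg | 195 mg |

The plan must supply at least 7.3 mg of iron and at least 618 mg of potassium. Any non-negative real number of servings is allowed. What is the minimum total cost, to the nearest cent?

Compare the cost at each extreme point of the feasible region.
hummus only: max(7.3/1.9, 618/248) = 3.842 servings → $3.46.
almonds only: max(7.3/1.0, 618/195) = 7.3 servings → $8.76.
hummus + almonds: the both-tight solution has a negative serving — not a feasible corner.
So the least-cost plan costs $3.46.

$3.46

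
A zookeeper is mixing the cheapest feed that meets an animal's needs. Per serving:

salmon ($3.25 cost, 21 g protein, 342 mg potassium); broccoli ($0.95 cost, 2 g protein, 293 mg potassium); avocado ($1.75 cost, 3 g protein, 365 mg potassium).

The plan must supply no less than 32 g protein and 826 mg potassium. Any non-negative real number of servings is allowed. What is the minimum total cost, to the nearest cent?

$5.70

A basic optimal solution has at most two foods positive. Try each food alone and each pair with both targets met exactly.
salmon only: max(32/21, 826/342) = 2.415 servings → $7.85.
broccoli only: max(32/2, 826/293) = 16 servings → $15.20.
avocado only: max(32/3, 826/365) = 10.67 servings → $18.67.
salmon + broccoli with both tight: 1.412 servings and 1.171 servings → $5.70.
salmon + avocado with both tight: 1.386 servings and 0.9643 servings → $6.19.
broccoli + avocado with both targets exact would need a negative amount; discard.
The minimum over all feasible corners is $5.70.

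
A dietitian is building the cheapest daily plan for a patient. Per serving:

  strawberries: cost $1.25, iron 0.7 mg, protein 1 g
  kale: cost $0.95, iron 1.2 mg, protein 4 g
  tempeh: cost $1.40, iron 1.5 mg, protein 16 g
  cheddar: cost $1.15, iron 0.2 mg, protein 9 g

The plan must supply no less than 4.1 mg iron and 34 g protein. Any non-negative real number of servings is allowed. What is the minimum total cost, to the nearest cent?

$3.64

strawberries only: max(4.1/0.7, 34/1) = 34 servings → $42.50.
kale only: max(4.1/1.2, 34/4) = 8.5 servings → $8.07.
tempeh only: max(4.1/1.5, 34/16) = 2.733 servings → $3.83.
cheddar only: max(4.1/0.2, 34/9) = 20.5 servings → $23.57.
strawberries + kale: intersection lies outside the first quadrant.
strawberries + tempeh with both tight: 1.505 servings and 2.031 servings → $4.72.
strawberries + cheddar with both tight: 4.934 servings and 3.23 servings → $9.88.
kale + tempeh with both tight: 1.106 servings and 1.848 servings → $3.64.
kale + cheddar with both tight: 3.01 servings and 2.44 servings → $5.67.
tempeh + cheddar: the both-tight solution has a negative serving — not a feasible corner.
Cheapest feasible corner: $3.64.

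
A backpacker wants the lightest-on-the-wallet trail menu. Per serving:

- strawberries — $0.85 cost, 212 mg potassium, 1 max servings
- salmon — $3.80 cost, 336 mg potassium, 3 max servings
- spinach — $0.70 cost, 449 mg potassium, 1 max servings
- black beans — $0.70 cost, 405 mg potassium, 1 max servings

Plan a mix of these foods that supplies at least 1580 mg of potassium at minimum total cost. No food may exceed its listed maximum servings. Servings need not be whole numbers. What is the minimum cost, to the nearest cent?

Cost per mg of potassium: spinach $0.0016, black beans $0.0017, strawberries $0.0040, salmon $0.0113.
Take 1 serving of spinach: +449.0 mg potassium for $0.70 (total $0.70, still need 1131.0 mg).
Take 1 serving of black beans: +405.0 mg potassium for $0.70 (total $1.40, still need 726.0 mg).
Take 1 serving of strawberries: +212.0 mg potassium for $0.85 (total $2.25, still need 514.0 mg).
Take 1.53 servings of salmon: +514.0 mg potassium for $5.81 (total $8.06, still need 0.0 mg).
Greedy by cheapest-per-mg is optimal for a single linear constraint, so the minimum cost is $8.06.

$8.06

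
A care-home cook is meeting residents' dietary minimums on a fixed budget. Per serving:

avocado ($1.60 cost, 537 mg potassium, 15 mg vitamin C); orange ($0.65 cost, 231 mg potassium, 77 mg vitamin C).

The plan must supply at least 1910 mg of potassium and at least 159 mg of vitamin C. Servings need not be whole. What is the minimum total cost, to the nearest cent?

$5.37

Compare the cost at each extreme point of the feasible region.
avocado only: max(1910/537, 159/15) = 10.6 servings → $16.96.
orange only: max(1910/231, 159/77) = 8.268 servings → $5.37.
avocado + orange with both tight: 2.913 servings and 1.498 servings → $5.63.
So the least-cost plan costs $5.37.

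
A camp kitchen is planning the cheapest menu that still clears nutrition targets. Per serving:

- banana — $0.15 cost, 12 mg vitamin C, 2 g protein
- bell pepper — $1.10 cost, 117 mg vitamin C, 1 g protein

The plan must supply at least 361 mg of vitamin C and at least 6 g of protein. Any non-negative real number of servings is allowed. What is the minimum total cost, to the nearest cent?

An LP optimum is at a vertex; with two nutrient constraints at most two foods are used. Check each candidate.
banana only: max(361/12, 6/2) = 30.08 servings → $4.51.
bell pepper only: max(361/117, 6/1) = 6 servings → $6.60.
banana + bell pepper with both tight: 1.536 servings and 2.928 servings → $3.45.
Cheapest feasible corner: $3.45.

$3.45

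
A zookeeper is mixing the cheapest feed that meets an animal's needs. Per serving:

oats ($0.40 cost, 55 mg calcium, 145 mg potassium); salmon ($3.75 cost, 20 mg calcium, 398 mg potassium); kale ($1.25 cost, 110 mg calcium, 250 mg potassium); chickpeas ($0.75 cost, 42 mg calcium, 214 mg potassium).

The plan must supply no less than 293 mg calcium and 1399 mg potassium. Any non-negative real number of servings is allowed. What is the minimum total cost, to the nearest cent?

Two binding constraints pin down two serving amounts, so the optimal mix uses at most two foods. The candidates are each food alone (scaled to the tighter of calcium/potassium) and each pair with both constraints tight.
oats only: max(293/55, 1399/145) = 9.648 servings → $3.86.
salmon only: max(293/20, 1399/398) = 14.65 servings → $54.94.
kale only: max(293/110, 1399/250) = 5.596 servings → $7.00.
chickpeas only: max(293/42, 1399/214) = 6.976 servings → $5.23.
oats + salmon with both tight: 4.667 servings and 1.815 servings → $8.67.
oats + kale: intersection lies outside the first quadrant.
oats + chickpeas with both tight: 0.6944 servings and 6.067 servings → $4.83.
salmon + kale with both tight: 2.079 servings and 2.286 servings → $10.65.
salmon + chickpeas with both targets exact would need a negative amount; discard.
kale + chickpeas with both tight: 0.3025 servings and 6.184 servings → $5.02.
So the least-cost plan costs $3.86.

$3.86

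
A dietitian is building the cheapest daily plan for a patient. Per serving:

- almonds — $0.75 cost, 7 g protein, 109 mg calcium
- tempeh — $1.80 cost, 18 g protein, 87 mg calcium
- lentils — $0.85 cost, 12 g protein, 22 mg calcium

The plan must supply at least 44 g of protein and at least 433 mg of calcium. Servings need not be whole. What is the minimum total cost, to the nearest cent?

An LP optimum is at a vertex; with two nutrient constraints at most two foods are used. Check each candidate.
almonds only: max(44/7, 433/109) = 6.286 servings → $4.71.
tempeh only: max(44/18, 433/87) = 4.977 servings → $8.96.
lentils only: max(44/12, 433/22) = 19.68 servings → $16.73.
almonds + tempeh with both tight: 2.931 servings and 1.305 servings → $4.55.
almonds + lentils with both tight: 3.664 servings and 1.529 servings → $4.05.
tempeh + lentils: intersection lies outside the first quadrant.
Cheapest feasible corner: $4.05.

$4.05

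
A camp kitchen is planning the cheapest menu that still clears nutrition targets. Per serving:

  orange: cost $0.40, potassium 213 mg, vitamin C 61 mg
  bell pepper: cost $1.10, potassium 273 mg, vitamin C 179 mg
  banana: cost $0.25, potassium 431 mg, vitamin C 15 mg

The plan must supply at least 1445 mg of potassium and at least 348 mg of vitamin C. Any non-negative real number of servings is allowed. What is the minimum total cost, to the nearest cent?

$2.37

Check every corner: each single food scaled to meet both minima, and each pair solved so both constraints bind.
orange only: max(1445/213, 348/61) = 6.784 servings → $2.71.
bell pepper only: max(1445/273, 348/179) = 5.293 servings → $5.82.
banana only: max(1445/431, 348/15) = 23.2 servings → $5.80.
orange + bell pepper: intersection lies outside the first quadrant.
orange + banana with both tight: 5.556 servings and 0.6071 servings → $2.37.
bell pepper + banana with both tight: 1.756 servings and 2.24 servings → $2.49.
The minimum over all feasible corners is $2.37.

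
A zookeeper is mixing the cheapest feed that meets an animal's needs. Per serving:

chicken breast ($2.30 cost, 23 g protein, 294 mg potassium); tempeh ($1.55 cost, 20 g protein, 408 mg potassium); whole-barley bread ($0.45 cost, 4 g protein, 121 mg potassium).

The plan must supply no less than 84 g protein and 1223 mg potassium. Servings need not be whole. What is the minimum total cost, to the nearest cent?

This is a tiny linear program; its minimum lies at a vertex of the feasible set. List the vertices and price them.
chicken breast only: max(84/23, 1223/294) = 4.16 servings → $9.57.
tempeh only: max(84/20, 1223/408) = 4.2 servings → $6.51.
whole-barley bread only: max(84/4, 1223/121) = 21 servings → $9.45.
chicken breast + tempeh with both tight: 2.8 servings and 0.9797 servings → $7.96.
chicken breast + whole-barley bread with both tight: 3.281 servings and 2.136 servings → $8.51.
tempeh + whole-barley bread with both targets exact would need a negative amount; discard.
The minimum over all feasible corners is $6.51.

$6.51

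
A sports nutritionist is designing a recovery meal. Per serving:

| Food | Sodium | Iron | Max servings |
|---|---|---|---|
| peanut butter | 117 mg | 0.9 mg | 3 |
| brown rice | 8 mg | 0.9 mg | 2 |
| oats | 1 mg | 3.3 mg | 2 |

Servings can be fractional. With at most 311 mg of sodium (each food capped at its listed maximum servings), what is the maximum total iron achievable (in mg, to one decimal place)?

Iron per mg sodium: oats 3.3, brown rice 0.1125, peanut butter 0.007692.
Take 2 servings of oats: uses 2 mg sodium, +6.6 mg iron (running total 6.6 mg).
Take 2 servings of brown rice: uses 16 mg sodium, +1.8 mg iron (running total 8.4 mg).
Take 2.504 servings of peanut butter: uses 293 mg sodium, +2.3 mg iron (running total 10.7 mg).
Greedy by best ratio exhausts the sodium allowance optimally: 10.7 mg.

10.7 mg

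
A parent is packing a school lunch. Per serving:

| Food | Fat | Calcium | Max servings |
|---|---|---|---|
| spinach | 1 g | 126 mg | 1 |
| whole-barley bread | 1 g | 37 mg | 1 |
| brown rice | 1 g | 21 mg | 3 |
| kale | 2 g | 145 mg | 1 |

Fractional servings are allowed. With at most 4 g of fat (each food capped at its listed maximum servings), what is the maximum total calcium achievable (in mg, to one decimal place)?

308.0 mg

Calcium per g fat: spinach 126, kale 72.5, whole-barley bread 37, brown rice 21.
Take 1 serving of spinach: uses 1 g fat, +126.0 mg calcium (running total 126.0 mg).
Take 1 serving of kale: uses 2 g fat, +145.0 mg calcium (running total 271.0 mg).
Take 1 serving of whole-barley bread: uses 1 g fat, +37.0 mg calcium (running total 308.0 mg).
Filling greedily by calcium-per-g fat is optimal for one linear limit, giving 308.0 mg.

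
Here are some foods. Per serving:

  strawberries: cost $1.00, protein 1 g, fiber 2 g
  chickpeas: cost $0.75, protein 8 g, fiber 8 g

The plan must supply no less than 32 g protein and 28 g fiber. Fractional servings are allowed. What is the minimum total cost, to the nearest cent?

A basic optimal solution has at most two foods positive. Try each food alone and each pair with both targets met exactly.
strawberries only: max(32/1, 28/2) = 32 servings → $32.00.
chickpeas only: max(32/8, 28/8) = 4 servings → $3.00.
strawberries + chickpeas: the both-tight solution has a negative serving — not a feasible corner.
The minimum over all feasible corners is $3.00.

$3.00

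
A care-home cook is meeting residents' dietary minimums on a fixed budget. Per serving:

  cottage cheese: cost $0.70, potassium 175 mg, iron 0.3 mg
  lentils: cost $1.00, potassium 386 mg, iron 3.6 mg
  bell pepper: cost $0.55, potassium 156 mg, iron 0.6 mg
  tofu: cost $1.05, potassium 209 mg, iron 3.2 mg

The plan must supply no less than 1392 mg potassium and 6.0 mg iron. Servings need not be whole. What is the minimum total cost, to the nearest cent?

$3.61

cottage cheese only: max(1392/175, 6.0/0.3) = 20 servings → $14.00.
lentils only: max(1392/386, 6.0/3.6) = 3.606 servings → $3.61.
bell pepper only: max(1392/156, 6.0/0.6) = 10 servings → $5.50.
tofu only: max(1392/209, 6.0/3.2) = 6.66 servings → $6.99.
cottage cheese + lentils with both tight: 5.242 servings and 1.23 servings → $4.90.
cottage cheese + bell pepper with both targets exact would need a negative amount; discard.
cottage cheese + tofu with both tight: 6.436 servings and 1.272 servings → $5.84.
lentils + bell pepper with both tight: 0.3055 servings and 8.167 servings → $4.80.
lentils + tofu: intersection lies outside the first quadrant.
bell pepper + tofu with both tight: 8.562 servings and 0.2697 servings → $4.99.
Cheapest feasible corner: $3.61.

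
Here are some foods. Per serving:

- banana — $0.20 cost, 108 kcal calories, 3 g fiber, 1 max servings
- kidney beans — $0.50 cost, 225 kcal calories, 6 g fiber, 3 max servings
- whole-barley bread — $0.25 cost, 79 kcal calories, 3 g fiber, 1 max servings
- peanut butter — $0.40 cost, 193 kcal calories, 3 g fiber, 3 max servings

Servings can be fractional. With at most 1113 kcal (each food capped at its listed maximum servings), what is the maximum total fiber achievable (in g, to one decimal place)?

Fiber per kcal: whole-barley bread 0.03797, banana 0.02778, kidney beans 0.02667, peanut butter 0.01554.
Take 1 serving of whole-barley bread: uses 79 kcal, +3.0 g fiber (running total 3.0 g).
Take 1 serving of banana: uses 108 kcal, +3.0 g fiber (running total 6.0 g).
Take 3 servings of kidney beans: uses 675 kcal, +18.0 g fiber (running total 24.0 g).
Take 1.301 servings of peanut butter: uses 251 kcal, +3.9 g fiber (running total 27.9 g).
Greedy by best ratio exhausts the calories allowance optimally: 27.9 g.

27.9 g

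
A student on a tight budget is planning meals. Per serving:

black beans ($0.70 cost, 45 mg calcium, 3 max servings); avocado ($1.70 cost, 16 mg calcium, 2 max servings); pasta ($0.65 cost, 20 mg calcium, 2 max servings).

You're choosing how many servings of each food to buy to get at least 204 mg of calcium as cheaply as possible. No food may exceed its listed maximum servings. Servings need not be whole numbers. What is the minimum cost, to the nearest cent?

$6.48

Cost per mg of calcium: black beans $0.0156, pasta $0.0325, avocado $0.1062.
Take 3 servings of black beans: +135.0 mg calcium for $2.10 (total $2.10, still need 69.0 mg).
Take 2 servings of pasta: +40.0 mg calcium for $1.30 (total $3.40, still need 29.0 mg).
Take 1.812 servings of avocado: +29.0 mg calcium for $3.08 (total $6.48, still need 0.0 mg).
Filling from the cheapest source first is optimal under one linear minimum: $6.48.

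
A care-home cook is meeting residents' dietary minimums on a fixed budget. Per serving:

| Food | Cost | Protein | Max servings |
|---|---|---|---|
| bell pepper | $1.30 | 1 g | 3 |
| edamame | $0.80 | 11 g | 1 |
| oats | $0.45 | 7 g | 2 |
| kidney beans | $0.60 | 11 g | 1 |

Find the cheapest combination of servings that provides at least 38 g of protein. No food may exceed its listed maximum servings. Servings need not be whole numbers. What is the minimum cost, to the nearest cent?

$4.90

Cost per g of protein: kidney beans $0.0545, oats $0.0643, edamame $0.0727, bell pepper $1.3000.
Take 1 serving of kidney beans: +11.0 g protein for $0.60 (total $0.60, still need 27.0 g).
Take 2 servings of oats: +14.0 g protein for $0.90 (total $1.50, still need 13.0 g).
Take 1 serving of edamame: +11.0 g protein for $0.80 (total $2.30, still need 2.0 g).
Take 2 servings of bell pepper: +2.0 g protein for $2.60 (total $4.90, still need 0.0 g).
Filling from the cheapest source first is optimal under one linear minimum: $4.90.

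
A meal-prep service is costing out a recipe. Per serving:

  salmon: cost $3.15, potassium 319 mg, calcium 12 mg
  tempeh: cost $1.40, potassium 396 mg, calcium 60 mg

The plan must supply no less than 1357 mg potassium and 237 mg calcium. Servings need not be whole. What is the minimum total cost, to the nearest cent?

Minimising a linear cost over {potassium ≥ 1357, calcium ≥ 237, servings ≥ 0} — the optimum is at a vertex, using one or two foods.
salmon only: max(1357/319, 237/12) = 19.75 servings → $62.21.
tempeh only: max(1357/396, 237/60) = 3.95 servings → $5.53.
salmon + tempeh: intersection lies outside the first quadrant.
Cheapest feasible corner: $5.53.

$5.53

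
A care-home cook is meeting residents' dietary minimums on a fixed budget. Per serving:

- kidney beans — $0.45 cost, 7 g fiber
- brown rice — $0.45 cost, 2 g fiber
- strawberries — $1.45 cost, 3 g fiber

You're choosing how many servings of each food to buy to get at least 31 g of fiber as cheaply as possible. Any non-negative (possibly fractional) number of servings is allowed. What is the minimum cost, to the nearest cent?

Cost per g of fiber: kidney beans $0.0643, brown rice $0.2250, strawberries $0.4833.
With no serving limits, use only kidney beans: 31 g / 7 g = 4.429 servings × $0.45 = $1.99.

$1.99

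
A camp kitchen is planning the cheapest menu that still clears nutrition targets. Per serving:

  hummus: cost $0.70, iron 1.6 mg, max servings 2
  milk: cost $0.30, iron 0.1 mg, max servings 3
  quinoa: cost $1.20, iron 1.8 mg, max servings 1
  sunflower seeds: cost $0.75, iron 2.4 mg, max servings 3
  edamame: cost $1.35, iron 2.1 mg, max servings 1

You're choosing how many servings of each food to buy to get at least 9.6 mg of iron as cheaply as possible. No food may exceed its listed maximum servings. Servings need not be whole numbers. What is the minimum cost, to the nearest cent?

$3.30

Cost per mg of iron: sunflower seeds $0.3125, hummus $0.4375, edamame $0.6429, quinoa $0.6667, milk $3.0000.
Take 3 servings of sunflower seeds: +7.2 mg iron for $2.25 (total $2.25, still need 2.4 mg).
Take 1.5 servings of hummus: +2.4 mg iron for $1.05 (total $3.30, still need 0.0 mg).
Greedy by cheapest-per-mg is optimal for a single linear constraint, so the minimum cost is $3.30.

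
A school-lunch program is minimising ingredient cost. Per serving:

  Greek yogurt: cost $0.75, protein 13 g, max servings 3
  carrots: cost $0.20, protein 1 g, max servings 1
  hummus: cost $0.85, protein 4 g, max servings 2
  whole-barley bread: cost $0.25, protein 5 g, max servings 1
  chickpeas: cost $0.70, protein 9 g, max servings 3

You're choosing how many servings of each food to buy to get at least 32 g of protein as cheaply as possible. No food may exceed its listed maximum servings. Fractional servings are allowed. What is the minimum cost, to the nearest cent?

Cost per g of protein: whole-barley bread $0.0500, Greek yogurt $0.0577, chickpeas $0.0778, carrots $0.2000, hummus $0.2125.
Take 1 serving of whole-barley bread: +5.0 g protein for $0.25 (total $0.25, still need 27.0 g).
Take 2.077 servings of Greek yogurt: +27.0 g protein for $1.56 (total $1.81, still need 0.0 g).
Greedy by cheapest-per-g is optimal for a single linear constraint, so the minimum cost is $1.81.

$1.81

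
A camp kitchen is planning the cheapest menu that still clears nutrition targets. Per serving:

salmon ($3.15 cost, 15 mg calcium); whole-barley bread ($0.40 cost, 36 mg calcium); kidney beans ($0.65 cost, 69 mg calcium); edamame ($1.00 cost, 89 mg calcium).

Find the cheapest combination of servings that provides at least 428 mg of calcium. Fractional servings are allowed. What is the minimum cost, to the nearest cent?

$4.03

Cost per mg of calcium: kidney beans $0.0094, whole-barley bread $0.0111, edamame $0.0112, salmon $0.2100.
With no serving limits, use only kidney beans: 428 mg / 69 mg = 6.203 servings × $0.65 = $4.03.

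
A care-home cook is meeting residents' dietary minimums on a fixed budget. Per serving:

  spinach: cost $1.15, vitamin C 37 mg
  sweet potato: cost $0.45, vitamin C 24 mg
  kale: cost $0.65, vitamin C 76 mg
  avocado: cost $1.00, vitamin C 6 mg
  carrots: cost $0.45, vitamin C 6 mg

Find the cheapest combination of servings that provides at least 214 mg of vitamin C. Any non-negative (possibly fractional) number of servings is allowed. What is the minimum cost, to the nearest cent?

$1.83

Cost per mg of vitamin C: kale $0.0086, sweet potato $0.0187, spinach $0.0311, carrots $0.0750, avocado $0.1667.
With no serving limits, use only kale: 214 mg / 76 mg = 2.816 servings × $0.65 = $1.83.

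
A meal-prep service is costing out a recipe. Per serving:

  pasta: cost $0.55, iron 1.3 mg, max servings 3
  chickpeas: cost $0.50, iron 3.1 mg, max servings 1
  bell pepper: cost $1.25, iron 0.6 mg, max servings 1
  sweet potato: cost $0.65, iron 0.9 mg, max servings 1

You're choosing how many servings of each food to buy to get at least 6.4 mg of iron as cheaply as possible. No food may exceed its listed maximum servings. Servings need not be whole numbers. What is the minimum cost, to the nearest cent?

$1.90

Cost per mg of iron: chickpeas $0.1613, pasta $0.4231, sweet potato $0.7222, bell pepper $2.0833.
Take 1 serving of chickpeas: +3.1 mg iron for $0.50 (total $0.50, still need 3.3 mg).
Take 2.538 servings of pasta: +3.3 mg iron for $1.40 (total $1.90, still need 0.0 mg).
Greedy by cheapest-per-mg is optimal for a single linear constraint, so the minimum cost is $1.90.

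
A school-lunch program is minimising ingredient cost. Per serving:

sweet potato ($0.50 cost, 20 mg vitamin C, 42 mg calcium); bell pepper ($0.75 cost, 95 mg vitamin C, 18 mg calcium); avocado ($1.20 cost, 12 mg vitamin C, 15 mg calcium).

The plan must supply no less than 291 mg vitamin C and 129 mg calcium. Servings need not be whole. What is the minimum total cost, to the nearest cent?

$2.96

A basic optimal solution has at most two foods positive. Try each food alone and each pair with both targets met exactly.
sweet potato only: max(291/20, 129/42) = 14.55 servings → $7.28.
bell pepper only: max(291/95, 129/18) = 7.167 servings → $5.38.
avocado only: max(291/12, 129/15) = 24.25 servings → $29.10.
sweet potato + bell pepper with both tight: 1.933 servings and 2.656 servings → $2.96.
sweet potato + avocado with both targets exact would need a negative amount; discard.
bell pepper + avocado with both tight: 2.33 servings and 5.804 servings → $8.71.
The minimum over all feasible corners is $2.96.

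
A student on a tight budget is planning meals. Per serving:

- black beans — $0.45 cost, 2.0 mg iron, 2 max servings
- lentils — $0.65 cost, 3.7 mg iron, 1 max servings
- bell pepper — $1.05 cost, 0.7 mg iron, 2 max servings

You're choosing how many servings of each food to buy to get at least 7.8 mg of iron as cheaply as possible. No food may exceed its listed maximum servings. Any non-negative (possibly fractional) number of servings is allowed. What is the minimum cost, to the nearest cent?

$1.70

Cost per mg of iron: lentils $0.1757, black beans $0.2250, bell pepper $1.5000.
Take 1 serving of lentils: +3.7 mg iron for $0.65 (total $0.65, still need 4.1 mg).
Take 2 servings of black beans: +4.0 mg iron for $0.90 (total $1.55, still need 0.1 mg).
Take 0.1429 servings of bell pepper: +0.1 mg iron for $0.15 (total $1.70, still need 0.0 mg).
Greedy by cheapest-per-mg is optimal for a single linear constraint, so the minimum cost is $1.70.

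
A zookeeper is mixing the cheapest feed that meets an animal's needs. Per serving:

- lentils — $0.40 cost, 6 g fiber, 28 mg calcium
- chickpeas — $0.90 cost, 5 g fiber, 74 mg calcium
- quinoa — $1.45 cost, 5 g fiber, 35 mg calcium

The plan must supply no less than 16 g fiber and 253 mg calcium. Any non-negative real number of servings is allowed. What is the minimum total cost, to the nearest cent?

$3.08

A basic optimal solution has at most two foods positive. Try each food alone and each pair with both targets met exactly.
lentils only: max(16/6, 253/28) = 9.036 servings → $3.61.
chickpeas only: max(16/5, 253/74) = 3.419 servings → $3.08.
quinoa only: max(16/5, 253/35) = 7.229 servings → $10.48.
lentils + chickpeas: the both-tight solution has a negative serving — not a feasible corner.
lentils + quinoa: intersection lies outside the first quadrant.
chickpeas + quinoa: intersection lies outside the first quadrant.
So the least-cost plan costs $3.08.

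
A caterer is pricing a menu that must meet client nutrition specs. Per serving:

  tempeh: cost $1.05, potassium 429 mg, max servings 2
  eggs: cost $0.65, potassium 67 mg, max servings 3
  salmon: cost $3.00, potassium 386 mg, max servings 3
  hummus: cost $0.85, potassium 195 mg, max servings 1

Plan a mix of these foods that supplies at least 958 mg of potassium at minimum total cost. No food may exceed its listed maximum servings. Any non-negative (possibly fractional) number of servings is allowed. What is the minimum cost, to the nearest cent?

$2.54

Cost per mg of potassium: tempeh $0.0024, hummus $0.0044, salmon $0.0078, eggs $0.0097.
Take 2 servings of tempeh: +858.0 mg potassium for $2.10 (total $2.10, still need 100.0 mg).
Take 0.5128 servings of hummus: +100.0 mg potassium for $0.44 (total $2.54, still need 0.0 mg).
Filling from the cheapest source first is optimal under one linear minimum: $2.54.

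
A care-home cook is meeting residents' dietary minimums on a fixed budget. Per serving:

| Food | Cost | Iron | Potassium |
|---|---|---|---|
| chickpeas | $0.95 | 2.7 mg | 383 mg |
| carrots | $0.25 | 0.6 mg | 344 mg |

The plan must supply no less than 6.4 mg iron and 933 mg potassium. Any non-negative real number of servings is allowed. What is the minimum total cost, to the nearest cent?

$2.26

An LP optimum is at a vertex; with two nutrient constraints at most two foods are used. Check each candidate.
chickpeas only: max(6.4/2.7, 933/383) = 2.436 servings → $2.31.
carrots only: max(6.4/0.6, 933/344) = 10.67 servings → $2.67.
chickpeas + carrots with both tight: 2.349 servings and 0.09714 servings → $2.26.
Cheapest feasible corner: $2.26.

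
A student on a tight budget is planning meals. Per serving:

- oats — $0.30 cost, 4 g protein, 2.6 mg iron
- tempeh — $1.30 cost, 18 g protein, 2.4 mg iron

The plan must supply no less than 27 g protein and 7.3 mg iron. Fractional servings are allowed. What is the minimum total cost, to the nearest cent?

$1.97

This is a tiny linear program; its minimum lies at a vertex of the feasible set. List the vertices and price them.
oats only: max(27/4, 7.3/2.6) = 6.75 servings → $2.02.
tempeh only: max(27/18, 7.3/2.4) = 3.042 servings → $3.95.
oats + tempeh with both tight: 1.79 servings and 1.102 servings → $1.97.
The minimum over all feasible corners is $1.97.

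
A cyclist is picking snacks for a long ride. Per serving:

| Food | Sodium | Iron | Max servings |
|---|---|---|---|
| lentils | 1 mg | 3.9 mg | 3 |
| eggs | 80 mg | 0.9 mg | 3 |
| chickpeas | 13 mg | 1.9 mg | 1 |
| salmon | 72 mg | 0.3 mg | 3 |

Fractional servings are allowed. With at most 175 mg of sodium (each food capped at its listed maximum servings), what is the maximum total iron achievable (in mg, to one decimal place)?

15.4 mg

Iron per mg sodium: lentils 3.9, chickpeas 0.1462, eggs 0.01125, salmon 0.004167.
Take 3 servings of lentils: uses 3 mg sodium, +11.7 mg iron (running total 11.7 mg).
Take 1 serving of chickpeas: uses 13 mg sodium, +1.9 mg iron (running total 13.6 mg).
Take 1.988 servings of eggs: uses 159 mg sodium, +1.8 mg iron (running total 15.4 mg).
Filling greedily by iron-per-mg sodium is optimal for one linear limit, giving 15.4 mg.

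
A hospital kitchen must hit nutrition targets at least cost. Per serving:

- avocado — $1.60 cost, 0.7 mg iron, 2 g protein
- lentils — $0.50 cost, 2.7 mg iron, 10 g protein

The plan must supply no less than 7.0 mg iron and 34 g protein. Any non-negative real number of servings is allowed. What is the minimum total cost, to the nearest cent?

Check every corner: each single food scaled to meet both minima, and each pair solved so both constraints bind.
avocado only: max(7.0/0.7, 34/2) = 17 servings → $27.20.
lentils only: max(7.0/2.7, 34/10) = 3.4 servings → $1.70.
avocado + lentils: the both-tight solution has a negative serving — not a feasible corner.
Cheapest feasible corner: $1.70.

$1.70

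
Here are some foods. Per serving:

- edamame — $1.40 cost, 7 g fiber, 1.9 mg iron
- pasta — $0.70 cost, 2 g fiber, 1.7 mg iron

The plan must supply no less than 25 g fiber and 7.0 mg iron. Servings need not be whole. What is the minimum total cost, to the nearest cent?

$5.06

With two linear requirements the optimum uses one or two foods; enumerate the corners.
edamame only: max(25/7, 7.0/1.9) = 3.684 servings → $5.16.
pasta only: max(25/2, 7.0/1.7) = 12.5 servings → $8.75.
edamame + pasta with both tight: 3.519 servings and 0.1852 servings → $5.06.
So the least-cost plan costs $5.06.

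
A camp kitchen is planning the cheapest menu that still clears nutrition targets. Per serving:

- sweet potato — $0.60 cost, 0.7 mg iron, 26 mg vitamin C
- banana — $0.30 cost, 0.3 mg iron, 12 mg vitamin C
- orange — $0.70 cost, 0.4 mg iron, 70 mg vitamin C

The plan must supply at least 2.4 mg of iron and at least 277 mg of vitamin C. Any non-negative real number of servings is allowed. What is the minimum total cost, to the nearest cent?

$3.27

An LP optimum is at a vertex; with two nutrient constraints at most two foods are used. Check each candidate.
sweet potato only: max(2.4/0.7, 277/26) = 10.65 servings → $6.39.
banana only: max(2.4/0.3, 277/12) = 23.08 servings → $6.92.
orange only: max(2.4/0.4, 277/70) = 6 servings → $4.20.
sweet potato + banana with both targets exact would need a negative amount; discard.
sweet potato + orange with both tight: 1.482 servings and 3.407 servings → $3.27.
banana + orange with both tight: 3.531 servings and 3.352 servings → $3.41.
Cheapest feasible corner: $3.27.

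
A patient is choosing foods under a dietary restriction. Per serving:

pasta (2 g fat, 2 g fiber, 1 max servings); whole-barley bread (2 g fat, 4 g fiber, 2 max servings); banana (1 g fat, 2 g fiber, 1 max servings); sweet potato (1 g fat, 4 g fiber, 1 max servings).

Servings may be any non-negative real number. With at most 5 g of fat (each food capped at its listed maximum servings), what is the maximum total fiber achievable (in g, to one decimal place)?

Fiber per g fat: sweet potato 4, whole-barley bread 2, banana 2, pasta 1.
Take 1 serving of sweet potato: uses 1 g fat, +4.0 g fiber (running total 4.0 g).
Take 2 servings of whole-barley bread: uses 4 g fat, +8.0 g fiber (running total 12.0 g).
Filling greedily by fiber-per-g fat is optimal for one linear limit, giving 12.0 g.

12.0 g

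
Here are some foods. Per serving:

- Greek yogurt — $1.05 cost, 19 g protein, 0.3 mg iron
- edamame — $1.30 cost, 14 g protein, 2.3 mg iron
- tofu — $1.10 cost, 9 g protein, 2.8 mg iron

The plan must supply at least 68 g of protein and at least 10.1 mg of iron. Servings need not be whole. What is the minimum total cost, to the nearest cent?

$5.80

This is a tiny linear program; its minimum lies at a vertex of the feasible set. List the vertices and price them.
Greek yogurt only: max(68/19, 10.1/0.3) = 33.67 servings → $35.35.
edamame only: max(68/14, 10.1/2.3) = 4.857 servings → $6.31.
tofu only: max(68/9, 10.1/2.8) = 7.556 servings → $8.31.
Greek yogurt + edamame with both tight: 0.3797 servings and 4.342 servings → $6.04.
Greek yogurt + tofu with both tight: 1.97 servings and 3.396 servings → $5.80.
edamame + tofu: intersection lies outside the first quadrant.
The minimum over all feasible corners is $5.80.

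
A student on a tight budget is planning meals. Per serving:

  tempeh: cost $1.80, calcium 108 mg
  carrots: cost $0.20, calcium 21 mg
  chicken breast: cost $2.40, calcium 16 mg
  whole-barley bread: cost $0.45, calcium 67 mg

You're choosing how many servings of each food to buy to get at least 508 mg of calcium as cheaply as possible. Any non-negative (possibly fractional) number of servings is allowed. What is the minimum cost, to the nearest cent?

Cost per mg of calcium: whole-barley bread $0.0067, carrots $0.0095, tempeh $0.0167, chicken breast $0.1500.
With no serving limits, use only whole-barley bread: 508 mg / 67 mg = 7.582 servings × $0.45 = $3.41.

$3.41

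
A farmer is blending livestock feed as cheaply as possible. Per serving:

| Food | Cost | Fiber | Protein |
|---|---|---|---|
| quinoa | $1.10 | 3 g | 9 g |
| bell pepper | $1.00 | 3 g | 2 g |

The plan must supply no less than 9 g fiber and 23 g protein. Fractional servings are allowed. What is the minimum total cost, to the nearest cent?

With two linear requirements the optimum uses one or two foods; enumerate the corners.
quinoa only: max(9/3, 23/9) = 3 servings → $3.30.
bell pepper only: max(9/3, 23/2) = 11.5 servings → $11.50.
quinoa + bell pepper with both tight: 2.429 servings and 0.5714 servings → $3.24.
So the least-cost plan costs $3.24.

$3.24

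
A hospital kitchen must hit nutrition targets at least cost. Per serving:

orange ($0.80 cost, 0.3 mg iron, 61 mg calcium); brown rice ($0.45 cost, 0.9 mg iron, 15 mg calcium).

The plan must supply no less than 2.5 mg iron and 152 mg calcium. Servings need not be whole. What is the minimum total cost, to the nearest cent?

$2.53

orange only: max(2.5/0.3, 152/61) = 8.333 servings → $6.67.
brown rice only: max(2.5/0.9, 152/15) = 10.13 servings → $4.56.
orange + brown rice with both tight: 1.97 servings and 2.121 servings → $2.53.
So the least-cost plan costs $2.53.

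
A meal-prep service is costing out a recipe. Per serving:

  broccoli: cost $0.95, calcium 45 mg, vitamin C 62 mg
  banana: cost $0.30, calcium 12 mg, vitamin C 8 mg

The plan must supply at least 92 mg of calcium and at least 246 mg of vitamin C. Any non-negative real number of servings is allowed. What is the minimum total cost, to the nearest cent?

$3.77

broccoli only: max(92/45, 246/62) = 3.968 servings → $3.77.
banana only: max(92/12, 246/8) = 30.75 servings → $9.22.
broccoli + banana with both targets exact would need a negative amount; discard.
So the least-cost plan costs $3.77.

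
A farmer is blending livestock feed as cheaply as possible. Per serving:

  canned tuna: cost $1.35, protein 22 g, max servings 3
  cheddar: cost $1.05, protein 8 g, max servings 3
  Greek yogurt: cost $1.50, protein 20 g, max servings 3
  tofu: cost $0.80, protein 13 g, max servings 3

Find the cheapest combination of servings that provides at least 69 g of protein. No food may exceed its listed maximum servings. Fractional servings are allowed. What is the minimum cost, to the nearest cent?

$4.23

Cost per g of protein: canned tuna $0.0614, tofu $0.0615, Greek yogurt $0.0750, cheddar $0.1313.
Take 3 servings of canned tuna: +66.0 g protein for $4.05 (total $4.05, still need 3.0 g).
Take 0.2308 servings of tofu: +3.0 g protein for $0.18 (total $4.23, still need 0.0 g).
Filling from the cheapest source first is optimal under one linear minimum: $4.23.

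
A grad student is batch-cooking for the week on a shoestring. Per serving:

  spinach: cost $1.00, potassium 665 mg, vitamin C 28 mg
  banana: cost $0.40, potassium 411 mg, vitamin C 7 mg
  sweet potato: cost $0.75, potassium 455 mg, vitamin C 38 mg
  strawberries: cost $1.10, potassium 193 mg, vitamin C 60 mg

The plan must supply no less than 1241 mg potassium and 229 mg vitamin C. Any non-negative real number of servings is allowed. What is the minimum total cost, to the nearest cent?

spinach only: max(1241/665, 229/28) = 8.179 servings → $8.18.
banana only: max(1241/411, 229/7) = 32.71 servings → $13.09.
sweet potato only: max(1241/455, 229/38) = 6.026 servings → $4.52.
strawberries only: max(1241/193, 229/60) = 6.43 servings → $7.07.
spinach + banana: the both-tight solution has a negative serving — not a feasible corner.
spinach + sweet potato with both targets exact would need a negative amount; discard.
spinach + strawberries with both tight: 0.8773 servings and 3.407 servings → $4.63.
banana + sweet potato with both targets exact would need a negative amount; discard.
banana + strawberries with both tight: 1.298 servings and 3.665 servings → $4.55.
sweet potato + strawberries with both tight: 1.516 servings and 2.857 servings → $4.28.
So the least-cost plan costs $4.28.

$4.28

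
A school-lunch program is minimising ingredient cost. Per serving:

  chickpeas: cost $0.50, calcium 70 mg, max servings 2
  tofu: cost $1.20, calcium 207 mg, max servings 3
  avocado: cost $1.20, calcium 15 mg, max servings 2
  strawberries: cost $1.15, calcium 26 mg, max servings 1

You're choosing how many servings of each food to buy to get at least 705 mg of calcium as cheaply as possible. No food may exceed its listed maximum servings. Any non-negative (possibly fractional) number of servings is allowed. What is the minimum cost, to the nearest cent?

Cost per mg of calcium: tofu $0.0058, chickpeas $0.0071, strawberries $0.0442, avocado $0.0800.
Take 3 servings of tofu: +621.0 mg calcium for $3.60 (total $3.60, still need 84.0 mg).
Take 1.2 servings of chickpeas: +84.0 mg calcium for $0.60 (total $4.20, still need 0.0 mg).
Filling from the cheapest source first is optimal under one linear minimum: $4.20.

$4.20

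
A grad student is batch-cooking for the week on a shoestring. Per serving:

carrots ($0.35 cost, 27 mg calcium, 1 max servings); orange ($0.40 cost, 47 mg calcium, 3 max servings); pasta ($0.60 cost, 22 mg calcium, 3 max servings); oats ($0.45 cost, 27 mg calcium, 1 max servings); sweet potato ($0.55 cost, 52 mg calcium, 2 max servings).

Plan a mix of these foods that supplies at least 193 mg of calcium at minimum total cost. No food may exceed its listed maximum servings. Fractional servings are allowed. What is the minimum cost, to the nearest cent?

Cost per mg of calcium: orange $0.0085, sweet potato $0.0106, carrots $0.0130, oats $0.0167, pasta $0.0273.
Take 3 servings of orange: +141.0 mg calcium for $1.20 (total $1.20, still need 52.0 mg).
Take 1 serving of sweet potato: +52.0 mg calcium for $0.55 (total $1.75, still need 0.0 mg).
Filling from the cheapest source first is optimal under one linear minimum: $1.75.

$1.75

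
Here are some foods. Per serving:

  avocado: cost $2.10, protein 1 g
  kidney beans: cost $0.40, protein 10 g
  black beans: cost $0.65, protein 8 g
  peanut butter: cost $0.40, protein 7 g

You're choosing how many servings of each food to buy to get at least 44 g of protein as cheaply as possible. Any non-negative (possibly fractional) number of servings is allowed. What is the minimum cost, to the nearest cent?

$1.76

Cost per g of protein: kidney beans $0.0400, peanut butter $0.0571, black beans $0.0813, avocado $2.1000.
With no serving limits, use only kidney beans: 44 g / 10 g = 4.4 servings × $0.40 = $1.76.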